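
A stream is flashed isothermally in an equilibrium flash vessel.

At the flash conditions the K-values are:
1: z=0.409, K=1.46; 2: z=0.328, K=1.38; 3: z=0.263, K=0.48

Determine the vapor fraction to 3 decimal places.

Rachford–Rice: g(ψ) = Σ zᵢ(Kᵢ−1)/(1+ψ(Kᵢ−1)) = 0.
g(0) = ΣzᵢKᵢ − 1 = 0.176 and g(1) = 1 − Σzᵢ/Kᵢ = -0.066, so a root lies in (0, 1).
Newton–Raphson from ψ = 0.33:
  ψ = 0.330: g = 0.1090, g' = -0.206 → ψ = 0.858
  ψ = 0.858: g = -0.0182, g' = -0.303 → ψ = 0.799
  ψ = 0.799: g = -0.0007, g' = -0.282 → ψ = 0.796
Converged at ψ = 0.796.

ψ = 0.796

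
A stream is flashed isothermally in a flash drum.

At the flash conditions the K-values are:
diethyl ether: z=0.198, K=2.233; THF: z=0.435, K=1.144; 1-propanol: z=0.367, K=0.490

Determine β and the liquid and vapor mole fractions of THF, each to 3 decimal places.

β = 0.358, x_THF = 0.414, y_THF = 0.473

Let β = V/F and solve Σ zᵢ(Kᵢ−1)/(1+β(Kᵢ−1)) = 0.
Check two-phase: ΣzᵢKᵢ = 1.120 > 1 and Σzᵢ/Kᵢ = 1.218 > 1, so g(0) = 0.120 > 0 and g(1) = -0.218 < 0.
Iterate (Newton) starting at β = 0.5:
  β = 0.500: g = -0.0418, g' = -0.295 → β = 0.358
Converged at β = 0.358.
Compositions from xᵢ = zᵢ/(1+β(Kᵢ−1)), yᵢ = Kᵢxᵢ:
  diethyl ether: x = 0.137, y = 0.307
  THF: x = 0.414, y = 0.473
  1-propanol: x = 0.449, y = 0.220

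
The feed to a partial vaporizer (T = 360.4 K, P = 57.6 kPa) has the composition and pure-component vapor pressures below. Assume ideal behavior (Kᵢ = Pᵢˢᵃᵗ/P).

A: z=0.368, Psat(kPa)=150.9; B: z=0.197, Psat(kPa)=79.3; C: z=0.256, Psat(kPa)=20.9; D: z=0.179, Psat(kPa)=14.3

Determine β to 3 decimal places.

β = 0.419

Raoult's law: Kᵢ = Pᵢˢᵃᵗ/P = Pᵢˢᵃᵗ/57.6.
  K_A = 150.9/57.6 = 2.61979, K_B = 79.3/57.6 = 1.37674, K_C = 20.9/57.6 = 0.36285, K_D = 14.3/57.6 = 0.24826
Material balance + equilibrium reduce to Σ zᵢ(Kᵢ−1)/(1+β(Kᵢ−1)) = 0.
Check two-phase: ΣzᵢKᵢ = 1.373 > 1 and Σzᵢ/Kᵢ = 1.710 > 1, so g(0) = 0.373 > 0 and g(1) = -0.710 < 0.
Newton–Raphson from β = 0.5:
  β = 0.500: g = -0.0632, g' = -0.798 → β = 0.421
  β = 0.421: g = -0.0012, g' = -0.773 → β = 0.419
Converged at β = 0.419.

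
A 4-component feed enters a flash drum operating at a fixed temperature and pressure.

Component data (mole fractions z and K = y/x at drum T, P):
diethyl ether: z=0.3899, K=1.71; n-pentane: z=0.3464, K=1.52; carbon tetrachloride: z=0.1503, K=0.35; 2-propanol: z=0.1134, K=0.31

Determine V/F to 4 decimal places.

V/F = 0.6749

Rachford–Rice: g(V/F) = Σ zᵢ(Kᵢ−1)/(1+V/F(Kᵢ−1)) = 0.
Feasibility: ΣzᵢKᵢ = 1.2810, Σzᵢ/Kᵢ = 1.2511 — both > 1, two phases present.
Newton iteration, V/F⁰ = 0.5:
  V/F = 0.5000: g = 0.08307, g' = -0.4313 → V/F = 0.6926
  V/F = 0.6926: g = -0.00956, g' = -0.5471 → V/F = 0.6751
  V/F = 0.6751: g = -0.00013, g' = -0.5320 → V/F = 0.6749
Converged at V/F = 0.6749.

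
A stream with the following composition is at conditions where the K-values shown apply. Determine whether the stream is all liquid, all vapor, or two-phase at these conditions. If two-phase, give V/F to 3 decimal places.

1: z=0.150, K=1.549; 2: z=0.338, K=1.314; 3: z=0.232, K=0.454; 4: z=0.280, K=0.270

all liquid

ΣzᵢKᵢ = 0.857; Σzᵢ/Kᵢ = 1.902.
Since ΣzᵢKᵢ < 1 the mixture is below its bubble point — single liquid phase.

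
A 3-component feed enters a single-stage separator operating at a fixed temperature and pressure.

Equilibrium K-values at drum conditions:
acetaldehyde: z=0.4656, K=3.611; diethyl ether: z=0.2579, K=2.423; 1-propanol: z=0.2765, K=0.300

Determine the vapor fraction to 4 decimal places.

Newton–Raphson from ψ = 0.5:
  ψ = 0.5000: g = 0.44395, g' = -1.0961 → ψ = 0.9050
  ψ = 0.9050: g = -0.00623, g' = -1.3892 → ψ = 0.9005
Converged at ψ = 0.9005.

ψ = 0.9005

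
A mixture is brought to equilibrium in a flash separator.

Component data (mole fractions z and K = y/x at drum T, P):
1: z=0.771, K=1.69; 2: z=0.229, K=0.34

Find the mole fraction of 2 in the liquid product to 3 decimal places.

x_2 = 0.511

Rachford–Rice: g(β) = Σ zᵢ(Kᵢ−1)/(1+β(Kᵢ−1)) = 0.
Check two-phase: ΣzᵢKᵢ = 1.381 > 1 and Σzᵢ/Kᵢ = 1.130 > 1, so g(0) = 0.381 > 0 and g(1) = -0.130 < 0.
Binary case is linear: z₁(K₁−1)(1+β(K₂−1)) + z₂(K₂−1)(1+β(K₁−1)) = 0
⇒ β = [z₁(K₁−1)+z₂(K₂−1)] / [−(K₁−1)(K₂−1)] = 0.3808/0.4554 = 0.836
Compositions from xᵢ = zᵢ/(1+β(Kᵢ−1)), yᵢ = Kᵢxᵢ:
  1: x = 0.489, y = 0.826
  2: x = 0.511, y = 0.174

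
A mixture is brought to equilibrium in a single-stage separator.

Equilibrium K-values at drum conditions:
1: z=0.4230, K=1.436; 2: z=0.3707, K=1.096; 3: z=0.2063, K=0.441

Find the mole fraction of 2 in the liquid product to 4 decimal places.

Newton iteration, V/F⁰ = 0.5:
  V/F = 0.5000: g = 0.02532, g' = -0.1815 → V/F = 0.6395
  V/F = 0.6395: g = -0.00174, g' = -0.2084 → V/F = 0.6312
  V/F = 0.6312: g = -0.00001, g' = -0.2064 → V/F = 0.6311
Converged at V/F = 0.6311.
Compositions from xᵢ = zᵢ/(1+V/F(Kᵢ−1)), yᵢ = Kᵢxᵢ:
  1: x = 0.3317, y = 0.4764
  2: x = 0.3495, y = 0.3831
  3: x = 0.3188, y = 0.1406

x_2 = 0.3495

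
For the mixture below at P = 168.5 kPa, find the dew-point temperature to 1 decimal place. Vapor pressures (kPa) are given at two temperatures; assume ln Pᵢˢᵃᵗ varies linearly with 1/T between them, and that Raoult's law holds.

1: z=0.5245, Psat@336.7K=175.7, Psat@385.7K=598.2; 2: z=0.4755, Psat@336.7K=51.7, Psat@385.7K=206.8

T = 361.2 K

Dew-point temperature: Σzᵢ·P/Pᵢˢᵃᵗ(T) = 1. Interpolate ln Pᵢˢᵃᵗ = aᵢ + bᵢ/T.
  T = 336.7 K: ΣzᵢP/Pᵢˢᵃᵗ = 2.0528
  T = 385.7 K: ΣzᵢP/Pᵢˢᵃᵗ = 0.5352
  T = 361.2 K: ΣzᵢP/Pᵢˢᵃᵗ = 1.0008
  T = 373.4 K: ΣzᵢP/Pᵢˢᵃᵗ = 0.7252
  T = 367.3 K: ΣzᵢP/Pᵢˢᵃᵗ = 0.8496
  T = 364.2 K: ΣzᵢP/Pᵢˢᵃᵗ = 0.9227
  T = 362.7 K: ΣzᵢP/Pᵢˢᵃᵗ = 0.9608
Interpolating between 361.2 K and 362.7 K gives T ≈ 361.2 K.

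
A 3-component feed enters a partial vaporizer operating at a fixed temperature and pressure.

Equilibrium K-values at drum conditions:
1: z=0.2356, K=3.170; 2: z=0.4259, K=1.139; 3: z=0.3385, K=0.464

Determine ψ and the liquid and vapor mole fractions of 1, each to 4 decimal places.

Material balance + equilibrium reduce to Σ zᵢ(Kᵢ−1)/(1+ψ(Kᵢ−1)) = 0.
g(0) = ΣzᵢKᵢ − 1 = 0.3890 and g(1) = 1 − Σzᵢ/Kᵢ = -0.1778, so a root lies in (0, 1).
Iterate (Newton) starting at ψ = 0.31:
  ψ = 0.3100: g = 0.14481, g' = -0.5439 → ψ = 0.5762
  ψ = 0.5762: g = 0.01948, g' = -0.4297 → ψ = 0.6215
  ψ = 0.6215: g = 0.00008, g' = -0.4268 → ψ = 0.6217
Converged at ψ = 0.6217.
Compositions from xᵢ = zᵢ/(1+ψ(Kᵢ−1)), yᵢ = Kᵢxᵢ:
  1: x = 0.1003, y = 0.3179
  2: x = 0.3920, y = 0.4465
  3: x = 0.5077, y = 0.2356

ψ = 0.6217, x_1 = 0.1003, y_1 = 0.3179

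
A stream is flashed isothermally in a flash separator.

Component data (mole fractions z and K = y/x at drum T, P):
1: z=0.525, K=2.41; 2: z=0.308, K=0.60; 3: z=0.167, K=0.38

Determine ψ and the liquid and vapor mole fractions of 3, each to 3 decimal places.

Newton–Raphson from ψ = 0.37:
  ψ = 0.370: g = 0.2075, g' = -0.627 → ψ = 0.701
  ψ = 0.701: g = 0.0179, g' = -0.560 → ψ = 0.733
Converged at ψ = 0.733.
Compositions from xᵢ = zᵢ/(1+ψ(Kᵢ−1)), yᵢ = Kᵢxᵢ:
  1: x = 0.258, y = 0.622
  2: x = 0.436, y = 0.261
  3: x = 0.306, y = 0.116

ψ = 0.733, x_3 = 0.306, y_3 = 0.116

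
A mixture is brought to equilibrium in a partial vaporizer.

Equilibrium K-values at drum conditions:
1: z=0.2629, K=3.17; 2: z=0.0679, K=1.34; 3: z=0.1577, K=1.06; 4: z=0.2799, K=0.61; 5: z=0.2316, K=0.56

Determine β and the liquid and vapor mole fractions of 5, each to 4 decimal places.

Iterate (Newton) starting at β = 0.35:
  β = 0.3500: g = 0.10726, g' = -0.5264 → β = 0.5538
  β = 0.5538: g = 0.01375, g' = -0.4091 → β = 0.5874
  β = 0.5874: g = 0.00018, g' = -0.3984 → β = 0.5878
Converged at β = 0.5878.
Compositions from xᵢ = zᵢ/(1+β(Kᵢ−1)), yᵢ = Kᵢxᵢ:
  1: x = 0.1155, y = 0.3662
  2: x = 0.0566, y = 0.0758
  3: x = 0.1523, y = 0.1615
  4: x = 0.3632, y = 0.2215
  5: x = 0.3124, y = 0.1749

β = 0.5878, x_5 = 0.3124, y_5 = 0.1749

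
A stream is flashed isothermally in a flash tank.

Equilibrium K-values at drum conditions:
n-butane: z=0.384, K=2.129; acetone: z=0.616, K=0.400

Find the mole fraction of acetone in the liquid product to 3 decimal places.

x_acetone = 0.653

Iterate (Newton) starting at V/F = 0.5:
  V/F = 0.500: g = -0.2509, g' = -0.653 → V/F = 0.116
  V/F = 0.116: g = -0.0136, g' = -0.639 → V/F = 0.094
Converged at V/F = 0.094.
Compositions from xᵢ = zᵢ/(1+V/F(Kᵢ−1)), yᵢ = Kᵢxᵢ:
  n-butane: x = 0.347, y = 0.739
  acetone: x = 0.653, y = 0.261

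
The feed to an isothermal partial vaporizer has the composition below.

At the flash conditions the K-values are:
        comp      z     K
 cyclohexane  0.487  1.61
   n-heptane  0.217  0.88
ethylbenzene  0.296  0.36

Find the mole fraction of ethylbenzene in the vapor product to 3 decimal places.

Let ψ = V/F and solve Σ zᵢ(Kᵢ−1)/(1+ψ(Kᵢ−1)) = 0.
Feasibility: ΣzᵢKᵢ = 1.082, Σzᵢ/Kᵢ = 1.371 — both > 1, two phases present.
Newton iteration, ψ⁰ = 0.5:
  ψ = 0.500: g = -0.0787, g' = -0.372 → ψ = 0.289
  ψ = 0.289: g = -0.0067, g' = -0.317 → ψ = 0.267
Converged at ψ = 0.267.
Compositions from xᵢ = zᵢ/(1+ψ(Kᵢ−1)), yᵢ = Kᵢxᵢ:
  cyclohexane: x = 0.419, y = 0.674
  n-heptane: x = 0.224, y = 0.197
  ethylbenzene: x = 0.357, y = 0.129

y_ethylbenzene = 0.129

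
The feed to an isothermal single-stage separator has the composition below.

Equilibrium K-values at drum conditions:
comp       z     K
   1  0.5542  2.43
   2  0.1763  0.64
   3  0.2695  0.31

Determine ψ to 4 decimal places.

ψ = 0.6378

Let ψ = V/F and solve Σ zᵢ(Kᵢ−1)/(1+ψ(Kᵢ−1)) = 0.
g(0) = ΣzᵢKᵢ − 1 = 0.5431 and g(1) = 1 − Σzᵢ/Kᵢ = -0.3729, so a root lies in (0, 1).
Iterate (Newton) starting at ψ = 0.5:
  ψ = 0.5000: g = 0.10080, g' = -0.7184 → ψ = 0.6403
  ψ = 0.6403: g = -0.00193, g' = -0.7592 → ψ = 0.6378
Converged at ψ = 0.6378.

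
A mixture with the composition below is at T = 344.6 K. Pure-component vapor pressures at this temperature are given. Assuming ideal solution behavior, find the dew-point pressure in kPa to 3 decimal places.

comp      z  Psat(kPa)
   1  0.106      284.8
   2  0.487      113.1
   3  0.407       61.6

At the dew point ψ → 1, so Σzᵢ/Kᵢ = 1 with Kᵢ = Pᵢˢᵃᵗ/P ⇒ 1/P = Σzᵢ/Pᵢˢᵃᵗ.
1/P = 0.106/284.8 + 0.487/113.1 + 0.407/61.6 = 0.011285 ⇒ P = 88.611 kPa

Pdew = 88.611 kPa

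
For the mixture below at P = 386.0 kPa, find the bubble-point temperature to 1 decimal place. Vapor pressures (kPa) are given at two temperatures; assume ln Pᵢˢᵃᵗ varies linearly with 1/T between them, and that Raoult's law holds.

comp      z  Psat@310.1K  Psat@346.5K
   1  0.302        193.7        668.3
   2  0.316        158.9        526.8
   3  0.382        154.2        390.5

Bubble-point temperature: ΣzᵢPᵢˢᵃᵗ(T) = P. Interpolate ln Pᵢˢᵃᵗ = aᵢ + bᵢ/T.
  T = 310.1 K: ΣzᵢPᵢˢᵃᵗ = 167.61 kPa
  T = 346.5 K: ΣzᵢPᵢˢᵃᵗ = 517.47 kPa
  T = 328.3 K: ΣzᵢPᵢˢᵃᵗ = 303.15 kPa
  T = 337.4 K: ΣzᵢPᵢˢᵃᵗ = 398.73 kPa
  T = 332.9 K: ΣzᵢPᵢˢᵃᵗ = 348.80 kPa
  T = 335.1 K: ΣzᵢPᵢˢᵃᵗ = 372.53 kPa
Interpolating between 335.1 K and 337.4 K gives T ≈ 336.3 K.

T = 336.3 K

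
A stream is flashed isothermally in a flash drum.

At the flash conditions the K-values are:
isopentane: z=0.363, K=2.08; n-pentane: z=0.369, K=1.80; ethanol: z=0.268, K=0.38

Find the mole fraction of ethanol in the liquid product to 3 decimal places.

Rachford–Rice: g(V/F) = Σ zᵢ(Kᵢ−1)/(1+V/F(Kᵢ−1)) = 0.
Feasibility: ΣzᵢKᵢ = 1.521, Σzᵢ/Kᵢ = 1.085 — both > 1, two phases present.
Iterate (Newton) starting at V/F = 0.48:
  V/F = 0.480: g = 0.2349, g' = -0.516 → V/F = 0.936
  V/F = 0.936: g = -0.0318, g' = -0.766 → V/F = 0.894
  V/F = 0.894: g = -0.0012, g' = -0.708 → V/F = 0.892
Converged at V/F = 0.892.
Compositions from xᵢ = zᵢ/(1+V/F(Kᵢ−1)), yᵢ = Kᵢxᵢ:
  isopentane: x = 0.185, y = 0.385
  n-pentane: x = 0.215, y = 0.388
  ethanol: x = 0.600, y = 0.228

x_ethanol = 0.600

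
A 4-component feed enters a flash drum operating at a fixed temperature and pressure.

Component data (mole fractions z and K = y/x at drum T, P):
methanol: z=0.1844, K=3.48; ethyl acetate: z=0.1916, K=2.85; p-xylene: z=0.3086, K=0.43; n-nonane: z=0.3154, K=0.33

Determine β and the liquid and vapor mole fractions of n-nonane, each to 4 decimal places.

β = 0.3134, x_n-nonane = 0.3992, y_n-nonane = 0.1318

Material balance + equilibrium reduce to Σ zᵢ(Kᵢ−1)/(1+β(Kᵢ−1)) = 0.
Check two-phase: ΣzᵢKᵢ = 1.4246 > 1 and Σzᵢ/Kᵢ = 1.7936 > 1, so g(0) = 0.4246 > 0 and g(1) = -0.7936 < 0.
Newton iteration, β⁰ = 0.4:
  β = 0.4000: g = -0.08325, g' = -0.9349 → β = 0.3109
  β = 0.3109: g = 0.00249, g' = -0.9998 → β = 0.3134
Converged at β = 0.3134.
Compositions from xᵢ = zᵢ/(1+β(Kᵢ−1)), yᵢ = Kᵢxᵢ:
  methanol: x = 0.1038, y = 0.3611
  ethyl acetate: x = 0.1213, y = 0.3456
  p-xylene: x = 0.3757, y = 0.1616
  n-nonane: x = 0.3992, y = 0.1318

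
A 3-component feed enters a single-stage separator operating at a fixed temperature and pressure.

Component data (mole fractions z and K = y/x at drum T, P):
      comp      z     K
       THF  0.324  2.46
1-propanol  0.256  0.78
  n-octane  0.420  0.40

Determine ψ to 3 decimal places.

ψ = 0.234

Let ψ = V/F and solve Σ zᵢ(Kᵢ−1)/(1+ψ(Kᵢ−1)) = 0.
g(0) = ΣzᵢKᵢ − 1 = 0.165 and g(1) = 1 − Σzᵢ/Kᵢ = -0.510, so a root lies in (0, 1).
Iterate (Newton) starting at ψ = 0.5:
  ψ = 0.500: g = -0.1498, g' = -0.555 → ψ = 0.230
  ψ = 0.230: g = 0.0025, g' = -0.604 → ψ = 0.234
Converged at ψ = 0.234.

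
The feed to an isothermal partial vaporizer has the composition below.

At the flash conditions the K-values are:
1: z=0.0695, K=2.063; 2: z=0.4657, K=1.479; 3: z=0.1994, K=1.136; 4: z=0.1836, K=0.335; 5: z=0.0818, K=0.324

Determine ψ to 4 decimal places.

Material balance + equilibrium reduce to Σ zᵢ(Kᵢ−1)/(1+ψ(Kᵢ−1)) = 0.
Check two-phase: ΣzᵢKᵢ = 1.1467 > 1 and Σzᵢ/Kᵢ = 1.3246 > 1, so g(0) = 0.1467 > 0 and g(1) = -0.3246 < 0.
Newton iteration, ψ⁰ = 0.57:
  ψ = 0.5700: g = -0.04019, g' = -0.4091 → ψ = 0.4718
  ψ = 0.4718: g = -0.00246, g' = -0.3622 → ψ = 0.4650
Converged at ψ = 0.4650.

ψ = 0.4650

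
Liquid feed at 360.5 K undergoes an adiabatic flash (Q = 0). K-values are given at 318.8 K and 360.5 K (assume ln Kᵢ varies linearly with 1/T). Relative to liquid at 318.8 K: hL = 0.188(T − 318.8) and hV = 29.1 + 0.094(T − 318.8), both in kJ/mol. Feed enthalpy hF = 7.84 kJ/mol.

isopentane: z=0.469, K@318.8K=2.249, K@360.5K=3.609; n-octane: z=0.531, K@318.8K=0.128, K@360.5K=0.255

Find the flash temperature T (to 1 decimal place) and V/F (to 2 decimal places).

Adiabatic flash: solve Rachford–Rice at each trial T, then check hF = ψ·hV(T) + (1−ψ)·hL(T).
  T = 318.8 K: K = (2.249, 0.128), RR gives ψ = 0.113, H_out = 3.280 kJ/mol
  T = 360.5 K: K = (3.609, 0.255), RR gives ψ = 0.426, H_out = 18.566 kJ/mol
  T = 339.6 K: K = (2.889, 0.184), RR gives ψ = 0.294, H_out = 11.889 kJ/mol
  T = 329.2 K: K = (2.559, 0.155), RR gives ψ = 0.214, H_out = 7.977 kJ/mol
  T = 324.0 K: K = (2.402, 0.141), RR gives ψ = 0.167, H_out = 5.756 kJ/mol
  T = 326.6 K: K = (2.480, 0.148), RR gives ψ = 0.191, H_out = 6.894 kJ/mol
  T = 327.9 K: K = (2.519, 0.151), RR gives ψ = 0.203, H_out = 7.442 kJ/mol
Linear interpolation between T = 327.9 (H_out = 7.442) and T = 329.2 (H_out = 7.977) on hF = 7.84 gives T ≈ 328.9 K, at which ψ = 0.21.

T = 328.9 K, V/F = 0.21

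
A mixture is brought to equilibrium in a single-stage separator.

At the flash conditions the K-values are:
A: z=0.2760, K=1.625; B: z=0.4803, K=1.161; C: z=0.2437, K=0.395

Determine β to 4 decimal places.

Newton iteration, β⁰ = 0.5:
  β = 0.5000: g = -0.00839, g' = -0.2566 → β = 0.4673
  β = 0.4673: g = -0.00013, g' = -0.2487 → β = 0.4668
Converged at β = 0.4668.

β = 0.4668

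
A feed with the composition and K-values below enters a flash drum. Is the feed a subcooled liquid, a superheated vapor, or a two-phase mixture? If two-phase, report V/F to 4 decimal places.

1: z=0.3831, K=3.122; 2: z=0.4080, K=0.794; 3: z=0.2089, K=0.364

ΣzᵢKᵢ = 1.5960; Σzᵢ/Kᵢ = 1.2105.
Both exceed 1, so a two-phase solution exists.
Let ψ = V/F and solve Σ zᵢ(Kᵢ−1)/(1+ψ(Kᵢ−1)) = 0.
Newton iteration, ψ⁰ = 0.5:
  ψ = 0.5000: g = 0.10593, g' = -0.6093 → ψ = 0.6739
  ψ = 0.6739: g = 0.00445, g' = -0.5743 → ψ = 0.6816
Converged at ψ = 0.6816.

two-phase, V/F = 0.6816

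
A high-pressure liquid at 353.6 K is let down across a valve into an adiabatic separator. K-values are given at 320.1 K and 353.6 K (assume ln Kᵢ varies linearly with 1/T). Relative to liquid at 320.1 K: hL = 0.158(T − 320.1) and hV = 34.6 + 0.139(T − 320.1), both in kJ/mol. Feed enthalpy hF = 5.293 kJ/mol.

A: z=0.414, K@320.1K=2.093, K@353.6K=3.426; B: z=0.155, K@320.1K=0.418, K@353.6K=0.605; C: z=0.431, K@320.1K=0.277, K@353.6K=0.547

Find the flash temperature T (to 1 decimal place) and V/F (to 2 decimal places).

T = 323.5 K, V/F = 0.14

Adiabatic flash: solve Rachford–Rice at each trial T, then check hF = ψ·hV(T) + (1−ψ)·hL(T).
  T = 320.1 K: K = (2.093, 0.418, 0.277), RR gives ψ = 0.067, H_out = 2.331 kJ/mol
  T = 353.6 K: K = (3.426, 0.605, 0.547), RR gives ψ = 0.703, H_out = 29.169 kJ/mol
  T = 336.9 K: K = (2.713, 0.508, 0.396), RR gives ψ = 0.377, H_out = 15.593 kJ/mol
  T = 328.5 K: K = (2.391, 0.462, 0.333), RR gives ψ = 0.232, H_out = 9.309 kJ/mol
  T = 324.3 K: K = (2.239, 0.440, 0.304), RR gives ψ = 0.154, H_out = 5.965 kJ/mol
  T = 322.2 K: K = (2.165, 0.429, 0.290), RR gives ψ = 0.112, H_out = 4.193 kJ/mol
Linear interpolation between T = 322.2 (H_out = 4.193) and T = 324.3 (H_out = 5.965) on hF = 5.293 gives T ≈ 323.5 K, at which ψ = 0.14.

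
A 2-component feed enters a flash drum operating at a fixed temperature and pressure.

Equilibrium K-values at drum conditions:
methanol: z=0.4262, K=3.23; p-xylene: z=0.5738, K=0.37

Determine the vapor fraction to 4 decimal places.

Binary case is linear: z₁(K₁−1)(1+ψ(K₂−1)) + z₂(K₂−1)(1+ψ(K₁−1)) = 0
⇒ ψ = [z₁(K₁−1)+z₂(K₂−1)] / [−(K₁−1)(K₂−1)] = 0.58893/1.40490 = 0.4192

ψ = 0.4192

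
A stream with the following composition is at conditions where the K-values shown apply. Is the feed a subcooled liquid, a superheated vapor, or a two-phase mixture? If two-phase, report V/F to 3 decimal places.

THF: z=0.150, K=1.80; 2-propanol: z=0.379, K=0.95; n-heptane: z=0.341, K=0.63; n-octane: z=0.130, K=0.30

ΣzᵢKᵢ = 0.884; Σzᵢ/Kᵢ = 1.457.
Since ΣzᵢKᵢ < 1 the mixture is below its bubble point — single liquid phase.

subcooled liquid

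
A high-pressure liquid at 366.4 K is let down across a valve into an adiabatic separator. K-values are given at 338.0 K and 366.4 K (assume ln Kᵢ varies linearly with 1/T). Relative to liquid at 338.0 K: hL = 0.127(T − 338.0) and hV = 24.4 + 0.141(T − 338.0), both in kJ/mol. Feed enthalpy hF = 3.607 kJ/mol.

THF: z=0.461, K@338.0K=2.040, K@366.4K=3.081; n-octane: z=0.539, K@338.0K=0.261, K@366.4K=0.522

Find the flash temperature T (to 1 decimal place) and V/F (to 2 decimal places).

Adiabatic flash: solve Rachford–Rice at each trial T, then check hF = ψ·hV(T) + (1−ψ)·hL(T).
  T = 338.0 K: K = (2.040, 0.261), RR gives ψ = 0.106, H_out = 2.575 kJ/mol
  T = 366.4 K: K = (3.081, 0.522), RR gives ψ = 0.705, H_out = 21.100 kJ/mol
  T = 352.2 K: K = (2.528, 0.374), RR gives ψ = 0.384, H_out = 11.250 kJ/mol
  T = 345.1 K: K = (2.276, 0.314), RR gives ψ = 0.249, H_out = 7.009 kJ/mol
  T = 341.6 K: K = (2.158, 0.287), RR gives ψ = 0.181, H_out = 4.877 kJ/mol
  T = 339.8 K: K = (2.098, 0.274), RR gives ψ = 0.144, H_out = 3.744 kJ/mol
Linear interpolation between T = 338.0 (H_out = 2.575) and T = 339.8 (H_out = 3.744) on hF = 3.607 gives T ≈ 339.6 K, at which ψ = 0.14.

T = 339.6 K, V/F = 0.14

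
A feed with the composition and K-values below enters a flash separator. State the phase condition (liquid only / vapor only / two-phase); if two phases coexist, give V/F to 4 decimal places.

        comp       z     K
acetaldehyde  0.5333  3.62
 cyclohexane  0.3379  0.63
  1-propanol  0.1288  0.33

two-phase, V/F = 0.9141

ΣzᵢKᵢ = 2.1859; Σzᵢ/Kᵢ = 1.0740.
Both exceed 1, so a two-phase solution exists.
Let ψ = V/F and solve Σ zᵢ(Kᵢ−1)/(1+ψ(Kᵢ−1)) = 0.
Newton–Raphson from ψ = 0.5:
  ψ = 0.5000: g = 0.32170, g' = -0.8864 → ψ = 0.8629
  ψ = 0.8629: g = 0.04026, g' = -0.7690 → ψ = 0.9153
  ψ = 0.9153: g = -0.00097, g' = -0.8093 → ψ = 0.9141
Converged at ψ = 0.9141.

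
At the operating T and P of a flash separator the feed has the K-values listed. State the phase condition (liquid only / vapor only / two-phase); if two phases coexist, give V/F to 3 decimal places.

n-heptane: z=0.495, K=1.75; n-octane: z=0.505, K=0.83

vapor only

ΣzᵢKᵢ = 1.285; Σzᵢ/Kᵢ = 0.891.
Since Σzᵢ/Kᵢ < 1 the mixture is above its dew point — single vapor phase.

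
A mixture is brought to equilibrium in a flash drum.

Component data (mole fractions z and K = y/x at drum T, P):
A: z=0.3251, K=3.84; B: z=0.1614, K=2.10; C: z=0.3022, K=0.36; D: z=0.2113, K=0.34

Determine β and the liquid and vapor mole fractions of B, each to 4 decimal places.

Rachford–Rice: g(β) = Σ zᵢ(Kᵢ−1)/(1+β(Kᵢ−1)) = 0.
Feasibility: ΣzᵢKᵢ = 1.7680, Σzᵢ/Kᵢ = 1.6224 — both > 1, two phases present.
Newton iteration, β⁰ = 0.5:
  β = 0.5000: g = 0.00349, g' = -1.0018 → β = 0.5035
Converged at β = 0.5035.
Compositions from xᵢ = zᵢ/(1+β(Kᵢ−1)), yᵢ = Kᵢxᵢ:
  A: x = 0.1338, y = 0.5138
  B: x = 0.1039, y = 0.2181
  C: x = 0.4459, y = 0.1605
  D: x = 0.3165, y = 0.1076

β = 0.5035, x_B = 0.1039, y_B = 0.2181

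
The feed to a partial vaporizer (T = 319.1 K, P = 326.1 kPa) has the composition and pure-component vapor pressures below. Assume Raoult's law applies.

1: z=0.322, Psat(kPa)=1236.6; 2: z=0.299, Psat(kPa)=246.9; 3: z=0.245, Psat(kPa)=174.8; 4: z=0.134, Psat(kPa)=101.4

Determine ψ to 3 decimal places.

ψ = 0.505

Raoult's law: Kᵢ = Pᵢˢᵃᵗ/P = Pᵢˢᵃᵗ/326.1.
  K_1 = 1236.6/326.1 = 3.79209, K_2 = 246.9/326.1 = 0.75713, K_3 = 174.8/326.1 = 0.53603, K_4 = 101.4/326.1 = 0.31095
Material balance + equilibrium reduce to Σ zᵢ(Kᵢ−1)/(1+ψ(Kᵢ−1)) = 0.
Check two-phase: ΣzᵢKᵢ = 1.620 > 1 and Σzᵢ/Kᵢ = 1.368 > 1, so g(0) = 0.620 > 0 and g(1) = -0.368 < 0.
Newton–Raphson from ψ = 0.5:
  ψ = 0.500: g = 0.0037, g' = -0.698 → ψ = 0.505
Converged at ψ = 0.505.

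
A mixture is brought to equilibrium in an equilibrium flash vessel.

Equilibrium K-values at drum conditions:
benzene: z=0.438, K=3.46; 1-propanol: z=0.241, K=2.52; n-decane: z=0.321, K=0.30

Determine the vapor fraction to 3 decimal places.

Material balance + equilibrium reduce to Σ zᵢ(Kᵢ−1)/(1+ψ(Kᵢ−1)) = 0.
g(0) = ΣzᵢKᵢ − 1 = 1.219 and g(1) = 1 − Σzᵢ/Kᵢ = -0.292, so a root lies in (0, 1).
Newton iteration, ψ⁰ = 0.54:
  ψ = 0.540: g = 0.3027, g' = -1.063 → ψ = 0.825
  ψ = 0.825: g = -0.0132, g' = -1.279 → ψ = 0.814
Converged at ψ = 0.814.

ψ = 0.814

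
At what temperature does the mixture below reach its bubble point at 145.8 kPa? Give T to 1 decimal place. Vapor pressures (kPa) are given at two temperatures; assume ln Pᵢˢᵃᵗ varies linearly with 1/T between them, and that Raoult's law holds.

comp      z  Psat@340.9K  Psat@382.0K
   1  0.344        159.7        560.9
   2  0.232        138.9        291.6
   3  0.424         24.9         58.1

T = 355.4 K

Bubble-point temperature: ΣzᵢPᵢˢᵃᵗ(T) = P. Interpolate ln Pᵢˢᵃᵗ = aᵢ + bᵢ/T.
  T = 340.9 K: ΣzᵢPᵢˢᵃᵗ = 97.72 kPa
  T = 382.0 K: ΣzᵢPᵢˢᵃᵗ = 285.24 kPa
  T = 361.4 K: ΣzᵢPᵢˢᵃᵗ = 170.68 kPa
  T = 351.1 K: ΣzᵢPᵢˢᵃᵗ = 129.76 kPa
  T = 356.2 K: ΣzᵢPᵢˢᵃᵗ = 148.85 kPa
  T = 353.6 K: ΣzᵢPᵢˢᵃᵗ = 138.84 kPa
Interpolating between 353.6 K and 356.2 K gives T ≈ 355.4 K.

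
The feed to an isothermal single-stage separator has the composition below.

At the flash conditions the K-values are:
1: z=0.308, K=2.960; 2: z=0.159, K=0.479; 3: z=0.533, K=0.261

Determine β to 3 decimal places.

Iterate (Newton) starting at β = 0.5:
  β = 0.500: g = -0.4319, g' = -1.113 → β = 0.112
  β = 0.112: g = -0.0224, g' = -1.190 → β = 0.093
Converged at β = 0.093.

β = 0.093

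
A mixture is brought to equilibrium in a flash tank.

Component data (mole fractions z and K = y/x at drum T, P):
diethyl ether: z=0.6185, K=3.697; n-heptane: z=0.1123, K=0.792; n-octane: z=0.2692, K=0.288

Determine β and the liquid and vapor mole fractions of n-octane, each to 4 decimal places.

Let β = V/F and solve Σ zᵢ(Kᵢ−1)/(1+β(Kᵢ−1)) = 0.
g(0) = ΣzᵢKᵢ − 1 = 1.4531 and g(1) = 1 − Σzᵢ/Kᵢ = -0.2438, so a root lies in (0, 1).
Newton–Raphson from β = 0.34:
  β = 0.3400: g = 0.59214, g' = -1.4674 → β = 0.7435
  β = 0.7435: g = 0.12014, g' = -1.1211 → β = 0.8507
  β = 0.8507: g = -0.00811, g' = -1.2994 → β = 0.8444
Converged at β = 0.8444.
Compositions from xᵢ = zᵢ/(1+β(Kᵢ−1)), yᵢ = Kᵢxᵢ:
  diethyl ether: x = 0.1887, y = 0.6977
  n-heptane: x = 0.1362, y = 0.1079
  n-octane: x = 0.6751, y = 0.1944

β = 0.8444, x_n-octane = 0.6751, y_n-octane = 0.1944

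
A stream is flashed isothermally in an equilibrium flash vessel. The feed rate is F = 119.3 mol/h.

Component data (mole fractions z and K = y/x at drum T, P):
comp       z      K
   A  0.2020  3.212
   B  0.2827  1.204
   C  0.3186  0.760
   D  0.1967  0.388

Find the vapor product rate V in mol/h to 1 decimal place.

Newton–Raphson from β = 0.5:
  β = 0.5000: g = 0.00415, g' = -0.4092 → β = 0.5101
  β = 0.5101: g = 0.00001, g' = -0.4074 → β = 0.5102
Converged at β = 0.5102.
Then V = β·F = 0.5102·119.3 = 60.9 mol/h and L = F − V = 58.4 mol/h.

V = 60.9 mol/h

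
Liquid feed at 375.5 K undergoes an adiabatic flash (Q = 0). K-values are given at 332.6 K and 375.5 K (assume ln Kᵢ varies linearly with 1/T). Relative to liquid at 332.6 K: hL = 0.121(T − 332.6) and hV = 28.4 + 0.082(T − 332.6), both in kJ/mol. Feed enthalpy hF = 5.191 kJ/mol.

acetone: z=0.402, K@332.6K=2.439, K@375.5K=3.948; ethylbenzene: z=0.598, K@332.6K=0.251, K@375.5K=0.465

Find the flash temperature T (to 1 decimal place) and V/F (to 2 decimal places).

T = 336.6 K, V/F = 0.17

Adiabatic flash: solve Rachford–Rice at each trial T, then check hF = ψ·hV(T) + (1−ψ)·hL(T).
  T = 332.6 K: K = (2.439, 0.251), RR gives ψ = 0.121, H_out = 3.441 kJ/mol
  T = 375.5 K: K = (3.948, 0.465), RR gives ψ = 0.549, H_out = 19.852 kJ/mol
  T = 354.1 K: K = (3.150, 0.348), RR gives ψ = 0.339, H_out = 11.939 kJ/mol
  T = 343.4 K: K = (2.785, 0.297), RR gives ψ = 0.237, H_out = 7.941 kJ/mol
  T = 338.0 K: K = (2.609, 0.274), RR gives ψ = 0.182, H_out = 5.777 kJ/mol
  T = 335.3 K: K = (2.523, 0.262), RR gives ψ = 0.152, H_out = 4.634 kJ/mol
  T = 336.6 K: K = (2.564, 0.268), RR gives ψ = 0.167, H_out = 5.190 kJ/mol
Linear interpolation between T = 336.6 (H_out = 5.190) and T = 338.0 (H_out = 5.777) on hF = 5.191 gives T ≈ 336.6 K, at which ψ = 0.17.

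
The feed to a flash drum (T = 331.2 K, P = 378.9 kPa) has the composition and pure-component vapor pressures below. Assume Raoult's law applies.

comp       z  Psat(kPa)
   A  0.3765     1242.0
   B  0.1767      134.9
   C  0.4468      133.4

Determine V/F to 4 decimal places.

V/F = 0.3084

Raoult's law: Kᵢ = Pᵢˢᵃᵗ/P = Pᵢˢᵃᵗ/378.9.
  K_A = 1242.0/378.9 = 3.277910, K_B = 134.9/378.9 = 0.356031, K_C = 133.4/378.9 = 0.352072
Rachford–Rice: g(V/F) = Σ zᵢ(Kᵢ−1)/(1+V/F(Kᵢ−1)) = 0.
Check two-phase: ΣzᵢKᵢ = 1.4543 > 1 and Σzᵢ/Kᵢ = 1.8802 > 1, so g(0) = 0.4543 > 0 and g(1) = -0.8802 < 0.
Newton iteration, V/F⁰ = 0.5:
  V/F = 0.5000: g = -0.19509, g' = -0.9968 → V/F = 0.3043
  V/F = 0.3043: g = 0.00443, g' = -1.0858 → V/F = 0.3084
Converged at V/F = 0.3084.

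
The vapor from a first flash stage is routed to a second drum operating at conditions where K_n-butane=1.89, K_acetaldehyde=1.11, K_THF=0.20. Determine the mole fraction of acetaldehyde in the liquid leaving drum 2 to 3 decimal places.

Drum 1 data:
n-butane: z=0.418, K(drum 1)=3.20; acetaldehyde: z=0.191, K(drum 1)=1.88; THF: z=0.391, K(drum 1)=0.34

x_acetaldehyde (drum 2) = 0.211

Drum 1:
Newton iteration, ψ₁⁰ = 0.63:
  ψ₁ = 0.630: g = 0.0518, g' = -0.916 → ψ₁ = 0.687
  ψ₁ = 0.687: g = -0.0008, g' = -0.948 → ψ₁ = 0.686
Converged at ψ₁ = 0.686.
Drum-1 compositions:
  n-butane: x = 0.167, y = 0.533
  acetaldehyde: x = 0.119, y = 0.224
  THF: x = 0.714, y = 0.243
Drum-2 feed = drum-1 vapor: z₂ = (0.5332, 0.2239, 0.2428).
Drum 2:
Newton–Raphson from ψ₂ = 0.62:
  ψ₂ = 0.620: g = -0.0566, g' = -0.790 → ψ₂ = 0.548
  ψ₂ = 0.548: g = -0.0039, g' = -0.686 → ψ₂ = 0.543
Converged at ψ₂ = 0.543.
  n-butane: x = 0.360, y = 0.680
  acetaldehyde: x = 0.211, y = 0.235
  THF: x = 0.429, y = 0.086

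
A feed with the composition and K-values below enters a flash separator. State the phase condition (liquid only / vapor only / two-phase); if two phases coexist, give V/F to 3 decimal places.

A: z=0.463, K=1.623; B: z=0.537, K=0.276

ΣzᵢKᵢ = 0.900; Σzᵢ/Kᵢ = 2.231.
Since ΣzᵢKᵢ < 1 the mixture is below its bubble point — single liquid phase.

liquid only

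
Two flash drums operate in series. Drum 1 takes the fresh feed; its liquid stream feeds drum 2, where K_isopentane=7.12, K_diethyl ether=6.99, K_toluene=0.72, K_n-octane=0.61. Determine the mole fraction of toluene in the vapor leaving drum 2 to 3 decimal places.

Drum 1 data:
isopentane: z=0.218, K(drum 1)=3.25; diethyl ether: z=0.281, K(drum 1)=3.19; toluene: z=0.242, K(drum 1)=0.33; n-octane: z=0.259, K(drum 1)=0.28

Drum 1:
Rachford–Rice: g(ψ₁) = Σ zᵢ(Kᵢ−1)/(1+ψ₁(Kᵢ−1)) = 0.
Check two-phase: ΣzᵢKᵢ = 1.757 > 1 and Σzᵢ/Kᵢ = 1.813 > 1, so g(0) = 0.757 > 0 and g(1) = -0.813 < 0.
Iterate (Newton) starting at ψ₁ = 0.5:
  ψ₁ = 0.500: g = -0.0106, g' = -1.125 → ψ₁ = 0.491
Converged at ψ₁ = 0.491.
Drum-1 compositions:
  isopentane: x = 0.104, y = 0.337
  diethyl ether: x = 0.135, y = 0.432
  toluene: x = 0.360, y = 0.119
  n-octane: x = 0.400, y = 0.112
Drum-2 feed = drum-1 liquid: z₂ = (0.1036, 0.1355, 0.3605, 0.4004).
Drum 2:
Rachford–Rice: g(ψ₂) = Σ zᵢ(Kᵢ−1)/(1+ψ₂(Kᵢ−1)) = 0.
Feasibility: ΣzᵢKᵢ = 2.189, Σzᵢ/Kᵢ = 1.191 — both > 1, two phases present.
Newton–Raphson from ψ₂ = 0.5:
  ψ₂ = 0.500: g = 0.0480, g' = -0.672 → ψ₂ = 0.571
  ψ₂ = 0.571: g = 0.0034, g' = -0.581 → ψ₂ = 0.577
Converged at ψ₂ = 0.577.
  isopentane: x = 0.023, y = 0.163
  diethyl ether: x = 0.030, y = 0.212
  toluene: x = 0.430, y = 0.310
  n-octane: x = 0.517, y = 0.315

y_toluene (drum 2) = 0.310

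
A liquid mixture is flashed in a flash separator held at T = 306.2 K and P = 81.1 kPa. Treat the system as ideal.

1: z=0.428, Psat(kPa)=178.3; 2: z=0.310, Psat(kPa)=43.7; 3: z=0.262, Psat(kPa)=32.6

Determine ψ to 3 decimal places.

Raoult's law: Kᵢ = Pᵢˢᵃᵗ/P = Pᵢˢᵃᵗ/81.1.
  K_1 = 178.3/81.1 = 2.19852, K_2 = 43.7/81.1 = 0.53884, K_3 = 32.6/81.1 = 0.40197
Let ψ = V/F and solve Σ zᵢ(Kᵢ−1)/(1+ψ(Kᵢ−1)) = 0.
g(0) = ΣzᵢKᵢ − 1 = 0.213 and g(1) = 1 − Σzᵢ/Kᵢ = -0.422, so a root lies in (0, 1).
Iterate (Newton) starting at ψ = 0.5:
  ψ = 0.500: g = -0.0886, g' = -0.542 → ψ = 0.337
Converged at ψ = 0.337.

ψ = 0.337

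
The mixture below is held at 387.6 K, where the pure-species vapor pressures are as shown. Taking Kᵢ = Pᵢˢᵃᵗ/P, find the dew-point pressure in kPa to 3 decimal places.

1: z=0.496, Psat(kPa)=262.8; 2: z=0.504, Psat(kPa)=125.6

At the dew point ψ → 1, so Σzᵢ/Kᵢ = 1 with Kᵢ = Pᵢˢᵃᵗ/P ⇒ 1/P = Σzᵢ/Pᵢˢᵃᵗ.
1/P = 0.496/262.8 + 0.504/125.6 = 0.005900 ⇒ P = 169.488 kPa

Pdew = 169.488 kPa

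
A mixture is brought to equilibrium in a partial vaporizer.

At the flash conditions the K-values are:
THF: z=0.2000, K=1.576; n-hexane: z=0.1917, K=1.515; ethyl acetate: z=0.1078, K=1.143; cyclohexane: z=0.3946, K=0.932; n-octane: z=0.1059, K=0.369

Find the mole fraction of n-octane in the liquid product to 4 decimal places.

x_n-octane = 0.2130

Rachford–Rice: g(ψ) = Σ zᵢ(Kᵢ−1)/(1+ψ(Kᵢ−1)) = 0.
Feasibility: ΣzᵢKᵢ = 1.1357, Σzᵢ/Kᵢ = 1.0581 — both > 1, two phases present.
Iterate (Newton) starting at ψ = 0.5:
  ψ = 0.5000: g = 0.05694, g' = -0.1660 → ψ = 0.8430
  ψ = 0.8430: g = -0.01107, g' = -0.2510 → ψ = 0.7988
  ψ = 0.7988: g = -0.00044, g' = -0.2319 → ψ = 0.7970
Converged at ψ = 0.7970.
Compositions from xᵢ = zᵢ/(1+ψ(Kᵢ−1)), yᵢ = Kᵢxᵢ:
  THF: x = 0.1371, y = 0.2160
  n-hexane: x = 0.1359, y = 0.2059
  ethyl acetate: x = 0.0968, y = 0.1106
  cyclohexane: x = 0.4172, y = 0.3888
  n-octane: x = 0.2130, y = 0.0786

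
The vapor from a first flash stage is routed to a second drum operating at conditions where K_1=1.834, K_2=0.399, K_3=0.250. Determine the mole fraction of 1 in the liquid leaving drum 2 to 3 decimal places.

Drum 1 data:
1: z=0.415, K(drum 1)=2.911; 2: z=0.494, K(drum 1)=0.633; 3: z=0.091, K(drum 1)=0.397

x_1 (drum 2) = 0.427

Drum 1:
Rachford–Rice: g(ψ₁) = Σ zᵢ(Kᵢ−1)/(1+ψ₁(Kᵢ−1)) = 0.
g(0) = ΣzᵢKᵢ − 1 = 0.557 and g(1) = 1 − Σzᵢ/Kᵢ = -0.152, so a root lies in (0, 1).
Newton–Raphson from ψ₁ = 0.5:
  ψ₁ = 0.500: g = 0.1050, g' = -0.564 → ψ₁ = 0.686
  ψ₁ = 0.686: g = 0.0072, g' = -0.499 → ψ₁ = 0.701
Converged at ψ₁ = 0.701.
Drum-1 compositions:
  1: x = 0.177, y = 0.517
  2: x = 0.665, y = 0.421
  3: x = 0.158, y = 0.063
Drum-2 feed = drum-1 vapor: z₂ = (0.5165, 0.4209, 0.0626).
Drum 2:
Newton–Raphson from ψ₂ = 0.5:
  ψ₂ = 0.500: g = -0.1327, g' = -0.580 → ψ₂ = 0.271
  ψ₂ = 0.271: g = -0.0098, g' = -0.511 → ψ₂ = 0.252
Converged at ψ₂ = 0.252.
  1: x = 0.427, y = 0.783
  2: x = 0.496, y = 0.198
  3: x = 0.077, y = 0.019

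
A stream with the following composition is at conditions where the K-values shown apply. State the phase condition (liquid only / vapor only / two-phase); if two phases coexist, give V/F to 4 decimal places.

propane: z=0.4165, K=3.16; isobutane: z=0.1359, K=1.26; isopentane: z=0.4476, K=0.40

ΣzᵢKᵢ = 1.6664; Σzᵢ/Kᵢ = 1.3587.
Both exceed 1, so a two-phase solution exists.
Rachford–Rice: g(ψ) = Σ zᵢ(Kᵢ−1)/(1+ψ(Kᵢ−1)) = 0.
Newton–Raphson from ψ = 0.5:
  ψ = 0.5000: g = 0.08013, g' = -0.7852 → ψ = 0.6021
  ψ = 0.6021: g = 0.00119, g' = -0.7690 → ψ = 0.6036
Converged at ψ = 0.6036.

two-phase, V/F = 0.6036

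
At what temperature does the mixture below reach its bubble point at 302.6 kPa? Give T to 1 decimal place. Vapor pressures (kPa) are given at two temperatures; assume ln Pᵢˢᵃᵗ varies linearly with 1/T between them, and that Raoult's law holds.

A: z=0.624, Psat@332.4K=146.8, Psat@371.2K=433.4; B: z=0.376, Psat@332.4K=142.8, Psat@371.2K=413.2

T = 357.9 K

Bubble-point temperature: ΣzᵢPᵢˢᵃᵗ(T) = P. Interpolate ln Pᵢˢᵃᵗ = aᵢ + bᵢ/T.
  T = 332.4 K: ΣzᵢPᵢˢᵃᵗ = 145.30 kPa
  T = 371.2 K: ΣzᵢPᵢˢᵃᵗ = 425.80 kPa
  T = 351.8 K: ΣzᵢPᵢˢᵃᵗ = 256.21 kPa
  T = 361.5 K: ΣzᵢPᵢˢᵃᵗ = 332.56 kPa
  T = 356.6 K: ΣzᵢPᵢˢᵃᵗ = 292.02 kPa
  T = 359.1 K: ΣzᵢPᵢˢᵃᵗ = 312.18 kPa
Interpolating between 356.6 K and 359.1 K gives T ≈ 357.9 K.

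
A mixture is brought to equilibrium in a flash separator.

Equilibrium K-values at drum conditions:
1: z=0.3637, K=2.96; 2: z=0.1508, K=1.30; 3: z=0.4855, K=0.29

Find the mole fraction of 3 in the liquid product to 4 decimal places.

Iterate (Newton) starting at β = 0.32:
  β = 0.3200: g = 0.03332, g' = -0.9488 → β = 0.3551
  β = 0.3551: g = 0.00028, g' = -0.9344 → β = 0.3554
Converged at β = 0.3554.
Compositions from xᵢ = zᵢ/(1+β(Kᵢ−1)), yᵢ = Kᵢxᵢ:
  1: x = 0.2144, y = 0.6345
  2: x = 0.1363, y = 0.1772
  3: x = 0.6494, y = 0.1883

x_3 = 0.6494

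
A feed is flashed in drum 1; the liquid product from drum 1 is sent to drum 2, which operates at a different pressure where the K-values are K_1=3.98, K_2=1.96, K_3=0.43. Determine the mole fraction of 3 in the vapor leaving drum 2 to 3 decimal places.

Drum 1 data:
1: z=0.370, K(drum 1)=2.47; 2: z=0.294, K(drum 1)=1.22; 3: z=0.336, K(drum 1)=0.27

Drum 1:
Rachford–Rice: g(ψ₁) = Σ zᵢ(Kᵢ−1)/(1+ψ₁(Kᵢ−1)) = 0.
Check two-phase: ΣzᵢKᵢ = 1.363 > 1 and Σzᵢ/Kᵢ = 1.635 > 1, so g(0) = 0.363 > 0 and g(1) = -0.635 < 0.
Iterate (Newton) starting at ψ₁ = 0.5:
  ψ₁ = 0.500: g = -0.0145, g' = -0.721 → ψ₁ = 0.480
Converged at ψ₁ = 0.480.
Drum-1 compositions:
  1: x = 0.217, y = 0.536
  2: x = 0.266, y = 0.324
  3: x = 0.517, y = 0.140
Drum-2 feed = drum-1 liquid: z₂ = (0.2170, 0.2659, 0.5171).
Drum 2:
Rachford–Rice: g(ψ₂) = Σ zᵢ(Kᵢ−1)/(1+ψ₂(Kᵢ−1)) = 0.
g(0) = ΣzᵢKᵢ − 1 = 0.607 and g(1) = 1 − Σzᵢ/Kᵢ = -0.393, so a root lies in (0, 1).
Newton iteration, ψ₂⁰ = 0.41:
  ψ₂ = 0.410: g = 0.0896, g' = -0.803 → ψ₂ = 0.522
  ψ₂ = 0.522: g = 0.0038, g' = -0.744 → ψ₂ = 0.527
Converged at ψ₂ = 0.527.
  1: x = 0.084, y = 0.336
  2: x = 0.177, y = 0.346
  3: x = 0.739, y = 0.318

y_3 (drum 2) = 0.318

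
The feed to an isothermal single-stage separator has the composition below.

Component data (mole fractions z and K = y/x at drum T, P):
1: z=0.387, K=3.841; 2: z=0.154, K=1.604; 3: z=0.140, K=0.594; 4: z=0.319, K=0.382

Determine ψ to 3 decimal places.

ψ = 0.708

Let ψ = V/F and solve Σ zᵢ(Kᵢ−1)/(1+ψ(Kᵢ−1)) = 0.
Check two-phase: ΣzᵢKᵢ = 1.939 > 1 and Σzᵢ/Kᵢ = 1.268 > 1, so g(0) = 0.939 > 0 and g(1) = -0.268 < 0.
Iterate (Newton) starting at ψ = 0.5:
  ψ = 0.500: g = 0.1691, g' = -0.858 → ψ = 0.697
  ψ = 0.697: g = 0.0087, g' = -0.800 → ψ = 0.708
Converged at ψ = 0.708.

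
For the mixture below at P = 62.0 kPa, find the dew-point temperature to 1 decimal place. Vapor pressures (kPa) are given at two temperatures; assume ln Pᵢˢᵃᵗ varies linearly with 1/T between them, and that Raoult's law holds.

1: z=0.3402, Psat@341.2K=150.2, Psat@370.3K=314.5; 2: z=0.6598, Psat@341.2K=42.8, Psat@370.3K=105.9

T = 344.0 K

Dew-point temperature: Σzᵢ·P/Pᵢˢᵃᵗ(T) = 1. Interpolate ln Pᵢˢᵃᵗ = aᵢ + bᵢ/T.
  T = 341.2 K: ΣzᵢP/Pᵢˢᵃᵗ = 1.0962
  T = 370.3 K: ΣzᵢP/Pᵢˢᵃᵗ = 0.4534
  T = 355.8 K: ΣzᵢP/Pᵢˢᵃᵗ = 0.6910
  T = 348.5 K: ΣzᵢP/Pᵢˢᵃᵗ = 0.8661
  T = 344.9 K: ΣzᵢP/Pᵢˢᵃᵗ = 0.9715
  T = 343.0 K: ΣzᵢP/Pᵢˢᵃᵗ = 1.0333
Interpolating between 343.0 K and 344.9 K gives T ≈ 344.0 K.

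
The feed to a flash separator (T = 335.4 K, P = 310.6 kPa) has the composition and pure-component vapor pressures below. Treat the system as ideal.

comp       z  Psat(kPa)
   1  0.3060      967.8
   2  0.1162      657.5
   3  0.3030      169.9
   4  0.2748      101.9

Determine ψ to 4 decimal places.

ψ = 0.4256

Raoult's law: Kᵢ = Pᵢˢᵃᵗ/P = Pᵢˢᵃᵗ/310.6.
  K_1 = 967.8/310.6 = 3.115905, K_2 = 657.5/310.6 = 2.116871, K_3 = 169.9/310.6 = 0.547006, K_4 = 101.9/310.6 = 0.328075
Let ψ = V/F and solve Σ zᵢ(Kᵢ−1)/(1+ψ(Kᵢ−1)) = 0.
Check two-phase: ΣzᵢKᵢ = 1.4553 > 1 and Σzᵢ/Kᵢ = 1.5446 > 1, so g(0) = 0.4553 > 0 and g(1) = -0.5446 < 0.
Iterate (Newton) starting at ψ = 0.5:
  ψ = 0.5000: g = -0.05762, g' = -0.7684 → ψ = 0.4250
  ψ = 0.4250: g = 0.00046, g' = -0.7849 → ψ = 0.4256
Converged at ψ = 0.4256.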